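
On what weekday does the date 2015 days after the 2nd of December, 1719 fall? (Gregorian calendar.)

Friday

First find the weekday of Dec 2, 1719. Doomsday rule: the anchor day for the 1700s is Sunday. For year 19: 19÷12 = 1 r 7, and 7÷4 = 1, so 1+7+1 = 9.
Sunday + 9 ≡ Tuesday — that's 1719's doomsday.
In December the doomsday date is Dec 12.
Dec 2 is 10 days before Dec 12; 10 mod 7 = 3, so Tuesday − 3 = Saturday.
2015 mod 7 = 6, so 2015 days after a Saturday is Saturday + 6 = Friday.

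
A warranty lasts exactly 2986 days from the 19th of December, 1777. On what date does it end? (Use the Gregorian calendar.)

+365 (one year) → Dec 19, 1778 (2621 left).
+365 (one year) → Dec 19, 1779 (2256 left).
+366 (one year; includes Feb 29, 1780) → Dec 19, 1780 (1890 left).
+365 (one year) → Dec 19, 1781 (1525 left).
+365 (one year) → Dec 19, 1782 (1160 left).
+365 (one year) → Dec 19, 1783 (795 left).
+366 (one year; includes Feb 29, 1784) → Dec 19, 1784 (429 left).
+365 (one year) → Dec 19, 1785 (64 left).
Dec has 31 days: +13 → Jan 1, 1786 (51 left).
Jan has 31 days: +31 → Feb 1, 1786 (20 left).
+20 → Feb 21, 1786.

February 21, 1786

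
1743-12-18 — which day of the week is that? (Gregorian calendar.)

Doomsday rule: the anchor day for the 1700s is Sunday. For year 43: 43÷12 = 3 r 7, and 7÷4 = 1, so 3+7+1 = 11.
Sunday + 11 ≡ Thursday — that's 1743's doomsday.
In December the doomsday date is Dec 12.
Dec 18 is 6 days after Dec 12; 6 mod 7 = 6, so Thursday + 6 = Wednesday.

Wednesday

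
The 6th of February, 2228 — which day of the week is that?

Doomsday rule: the anchor day for the 2200s is Friday. For year 28: 28÷12 = 2 r 4, and 4÷4 = 1, so 2+4+1 = 7.
Friday + 7 ≡ Friday — that's 2228's doomsday.
In February the doomsday date is Feb 29 (2228 is a leap year (divisible by 4)).
Feb 6 is 23 days before Feb 29; 23 mod 7 = 2, so Friday − 2 = Wednesday.

Wednesday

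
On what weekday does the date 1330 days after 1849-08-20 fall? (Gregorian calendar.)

First find the weekday of Aug 20, 1849. Doomsday rule: the anchor day for the 1800s is Friday. For year 49: 49÷12 = 4 r 1, and 1÷4 = 0, so 4+1+0 = 5.
Friday + 5 ≡ Wednesday — that's 1849's doomsday.
In August the doomsday date is Aug 8.
Aug 20 is 12 days after Aug 8; 12 mod 7 = 5, so Wednesday + 5 = Monday.
1330 mod 7 = 0, so 1330 days after a Monday is Monday + 0 = Monday.

Monday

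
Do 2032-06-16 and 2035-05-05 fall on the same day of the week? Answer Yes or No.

No

From Jun 16, 2032 to May 5, 2035 is 1053 days.
1053 mod 7 = 3, so they are different weekdays.
(Jun 16, 2032 is a Wednesday; May 5, 2035 is a Saturday.)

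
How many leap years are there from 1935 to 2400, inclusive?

Multiples of 4 in [1935,2400]: 117.
Of those, multiples of 100: 5 (not leap unless ÷400).
Multiples of 400: 2.
Leap years = 117 − 5 + 2 = 114.

114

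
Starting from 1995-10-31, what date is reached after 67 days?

January 6, 1996

Oct has 31 days: +1 → Nov 1, 1995 (66 left).
Nov has 30 days: +30 → Dec 1, 1995 (36 left).
Dec has 31 days: +31 → Jan 1, 1996 (5 left).
+5 → Jan 6, 1996.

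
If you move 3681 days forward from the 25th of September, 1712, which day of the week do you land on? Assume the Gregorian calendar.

Saturday

First find the weekday of Sep 25, 1712. Doomsday rule: the anchor day for the 1700s is Sunday. For year 12: 12÷12 = 1 r 0, and 0÷4 = 0, so 1+0+0 = 1.
Sunday + 1 ≡ Monday — that's 1712's doomsday.
In September the doomsday date is Sep 5.
Sep 25 is 20 days after Sep 5; 20 mod 7 = 6, so Monday + 6 = Sunday.
3681 mod 7 = 6, so 3681 days after a Sunday is Sunday + 6 = Saturday.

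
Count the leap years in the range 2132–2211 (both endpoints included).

Multiples of 4 in [2132,2211]: 20.
Of those, multiples of 100: 1 (not leap unless ÷400).
Multiples of 400: 0.
Leap years = 20 − 1 + 0 = 19.

19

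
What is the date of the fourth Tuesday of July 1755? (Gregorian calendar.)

July 22, 1755

July 1, 1755 is a Tuesday.
The first Tuesday is therefore July 1 (same day).
The fourth Tuesday is 1 + 3×7 = July 22.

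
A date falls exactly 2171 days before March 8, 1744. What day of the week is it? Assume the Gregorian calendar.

First find the weekday of Mar 8, 1744. Doomsday rule: the anchor day for the 1700s is Sunday. For year 44: 44÷12 = 3 r 8, and 8÷4 = 2, so 3+8+2 = 13.
Sunday + 13 ≡ Saturday — that's 1744's doomsday.
In March the doomsday date is Mar 14.
Mar 8 is 6 days before Mar 14; 6 mod 7 = 6, so Saturday − 6 = Sunday.
2171 mod 7 = 1, so 2171 days before a Sunday is Sunday − 1 = Saturday.

Saturday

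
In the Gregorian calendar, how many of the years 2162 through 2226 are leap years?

Multiples of 4 in [2162,2226]: 16.
Of those, multiples of 100: 1 (not leap unless ÷400).
Multiples of 400: 0.
Leap years = 16 − 1 + 0 = 15.

15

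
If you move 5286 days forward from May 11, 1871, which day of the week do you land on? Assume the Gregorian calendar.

Friday

May 11, 1871 is a Thursday.
5286 mod 7 = 1, so 5286 days after a Thursday is Thursday + 1 = Friday.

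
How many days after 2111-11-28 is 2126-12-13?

Nov 28, 2111 → Nov 28, 2112: 366 days (Feb 29, 2112 is in that span).
Nov 28, 2112 → Nov 28, 2113: 365 days.
Nov 28, 2113 → Nov 28, 2114: 365 days.
Nov 28, 2114 → Nov 28, 2115: 365 days.
Nov 28, 2115 → Nov 28, 2116: 366 days (Feb 29, 2116 is in that span).
Nov 28, 2116 → Nov 28, 2117: 365 days.
Nov 28, 2117 → Nov 28, 2118: 365 days.
Nov 28, 2118 → Nov 28, 2119: 365 days.
Nov 28, 2119 → Nov 28, 2120: 366 days (Feb 29, 2120 is in that span).
Nov 28, 2120 → Nov 28, 2121: 365 days.
Nov 28, 2121 → Nov 28, 2122: 365 days.
Nov 28, 2122 → Nov 28, 2123: 365 days.
Nov 28, 2123 → Nov 28, 2124: 366 days (Feb 29, 2124 is in that span).
Nov 28, 2124 → Nov 28, 2125: 365 days.
Nov 28, 2125 → Dec 28, 2125: 30 days (November has 30).
Dec 28, 2125 → Jan 28, 2126: 31 days (December has 31).
Jan 28, 2126 → Feb 28, 2126: 31 days (January has 31).
Feb 28, 2126 → Mar 28, 2126: 28 days (February has 28).
Mar 28, 2126 → Apr 28, 2126: 31 days (March has 31).
Apr 28, 2126 → May 28, 2126: 30 days (April has 30).
May 28, 2126 → Jun 28, 2126: 31 days (May has 31).
Jun 28, 2126 → Jul 28, 2126: 30 days (June has 30).
Jul 28, 2126 → Aug 28, 2126: 31 days (July has 31).
Aug 28, 2126 → Sep 28, 2126: 31 days (August has 31).
Sep 28, 2126 → Oct 28, 2126: 30 days (September has 30).
Oct 28, 2126 → Nov 28, 2126: 31 days (October has 31).
Nov 28, 2126 → Dec 13, 2126: 15 days.
Total: 5494 days.

5494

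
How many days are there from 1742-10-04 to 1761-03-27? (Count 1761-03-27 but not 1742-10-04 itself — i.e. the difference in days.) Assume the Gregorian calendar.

Oct 4, 1742 → Oct 4, 1743: 365 days.
Oct 4, 1743 → Oct 4, 1744: 366 days (Feb 29, 1744 is in that span).
Oct 4, 1744 → Oct 4, 1745: 365 days.
Oct 4, 1745 → Oct 4, 1746: 365 days.
Oct 4, 1746 → Oct 4, 1747: 365 days.
Oct 4, 1747 → Oct 4, 1748: 366 days (Feb 29, 1748 is in that span).
Oct 4, 1748 → Oct 4, 1749: 365 days.
Oct 4, 1749 → Oct 4, 1750: 365 days.
Oct 4, 1750 → Oct 4, 1751: 365 days.
Oct 4, 1751 → Oct 4, 1752: 366 days (Feb 29, 1752 is in that span).
Oct 4, 1752 → Oct 4, 1753: 365 days.
Oct 4, 1753 → Oct 4, 1754: 365 days.
Oct 4, 1754 → Oct 4, 1755: 365 days.
Oct 4, 1755 → Oct 4, 1756: 366 days (Feb 29, 1756 is in that span).
Oct 4, 1756 → Oct 4, 1757: 365 days.
Oct 4, 1757 → Oct 4, 1758: 365 days.
Oct 4, 1758 → Oct 4, 1759: 365 days.
Oct 4, 1759 → Oct 4, 1760: 366 days (Feb 29, 1760 is in that span).
Oct 4, 1760 → Nov 4, 1760: 31 days (October has 31).
Nov 4, 1760 → Dec 4, 1760: 30 days (November has 30).
Dec 4, 1760 → Jan 4, 1761: 31 days (December has 31).
Jan 4, 1761 → Feb 4, 1761: 31 days (January has 31).
Feb 4, 1761 → Mar 4, 1761: 28 days (February has 28).
Mar 4, 1761 → Mar 27, 1761: 23 days.
Total: 6749 days.

6749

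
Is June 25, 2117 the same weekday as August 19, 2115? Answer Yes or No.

No

From Aug 19, 2115 to Jun 25, 2117 is 676 days.
676 mod 7 = 4, so they are different weekdays.
(Aug 19, 2115 is a Monday; Jun 25, 2117 is a Friday.)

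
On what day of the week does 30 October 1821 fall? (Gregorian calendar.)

Tuesday

Doomsday rule: the anchor day for the 1800s is Friday. For year 21: 21÷12 = 1 r 9, and 9÷4 = 2, so 1+9+2 = 12.
Friday + 12 ≡ Wednesday — that's 1821's doomsday.
In October the doomsday date is Oct 10.
Oct 30 is 20 days after Oct 10; 20 mod 7 = 6, so Wednesday + 6 = Tuesday.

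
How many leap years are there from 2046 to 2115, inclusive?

16

Multiples of 4 in [2046,2115]: 17.
Of those, multiples of 100: 1 (not leap unless ÷400).
Multiples of 400: 0.
Leap years = 17 − 1 + 0 = 16.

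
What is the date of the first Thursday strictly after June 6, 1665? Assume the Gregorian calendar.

Jun 6, 1665 is a Saturday.
From Saturday to the next Thursday is 5 days.
Jun 6, 1665 + 5 = Jun 11, 1665.

June 11, 1665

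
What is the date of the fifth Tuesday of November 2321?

November 29, 2321

November 1, 2321 is a Tuesday.
The first Tuesday is therefore November 1 (same day).
The fifth Tuesday is 1 + 4×7 = November 29.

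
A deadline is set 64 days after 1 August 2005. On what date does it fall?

Aug has 31 days: +31 → Sep 1, 2005 (33 left).
Sep has 30 days: +30 → Oct 1, 2005 (3 left).
+3 → Oct 4, 2005.

October 4, 2005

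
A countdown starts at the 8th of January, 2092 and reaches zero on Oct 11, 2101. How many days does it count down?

Jan 8, 2092 → Jan 8, 2093: 366 days (Feb 29, 2092 is in that span).
Jan 8, 2093 → Jan 8, 2094: 365 days.
Jan 8, 2094 → Jan 8, 2095: 365 days.
Jan 8, 2095 → Jan 8, 2096: 365 days.
Jan 8, 2096 → Jan 8, 2097: 366 days (Feb 29, 2096 is in that span).
Jan 8, 2097 → Jan 8, 2098: 365 days.
Jan 8, 2098 → Jan 8, 2099: 365 days.
Jan 8, 2099 → Jan 8, 2100: 365 days.
Jan 8, 2100 → Jan 8, 2101: 365 days.
Jan 8, 2101 → Feb 8, 2101: 31 days (January has 31).
Feb 8, 2101 → Mar 8, 2101: 28 days (February has 28).
Mar 8, 2101 → Apr 8, 2101: 31 days (March has 31).
Apr 8, 2101 → May 8, 2101: 30 days (April has 30).
May 8, 2101 → Jun 8, 2101: 31 days (May has 31).
Jun 8, 2101 → Jul 8, 2101: 30 days (June has 30).
Jul 8, 2101 → Aug 8, 2101: 31 days (July has 31).
Aug 8, 2101 → Sep 8, 2101: 31 days (August has 31).
Sep 8, 2101 → Oct 8, 2101: 30 days (September has 30).
Oct 8, 2101 → Oct 11, 2101: 3 days.
Total: 3563 days.

3563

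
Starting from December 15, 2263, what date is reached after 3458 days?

+366 (one year; includes Feb 29, 2264) → Dec 15, 2264 (3092 left).
+365 (one year) → Dec 15, 2265 (2727 left).
+365 (one year) → Dec 15, 2266 (2362 left).
+365 (one year) → Dec 15, 2267 (1997 left).
+366 (one year; includes Feb 29, 2268) → Dec 15, 2268 (1631 left).
+365 (one year) → Dec 15, 2269 (1266 left).
+365 (one year) → Dec 15, 2270 (901 left).
+365 (one year) → Dec 15, 2271 (536 left).
+366 (one year; includes Feb 29, 2272) → Dec 15, 2272 (170 left).
Dec has 31 days: +17 → Jan 1, 2273 (153 left).
Jan has 31 days: +31 → Feb 1, 2273 (122 left).
Feb has 28 days: +28 → Mar 1, 2273 (94 left).
Mar has 31 days: +31 → Apr 1, 2273 (63 left).
Apr has 30 days: +30 → May 1, 2273 (33 left).
May has 31 days: +31 → Jun 1, 2273 (2 left).
+2 → Jun 3, 2273.

June 3, 2273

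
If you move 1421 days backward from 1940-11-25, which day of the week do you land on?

First find the weekday of Nov 25, 1940. Doomsday rule: the anchor day for the 1900s is Wednesday. For year 40: 40÷12 = 3 r 4, and 4÷4 = 1, so 3+4+1 = 8.
Wednesday + 8 ≡ Thursday — that's 1940's doomsday.
In November the doomsday date is Nov 7.
Nov 25 is 18 days after Nov 7; 18 mod 7 = 4, so Thursday + 4 = Monday.
1421 mod 7 = 0, so 1421 days before a Monday is Monday − 0 = Monday.

Monday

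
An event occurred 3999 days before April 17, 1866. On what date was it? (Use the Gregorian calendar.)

May 6, 1855

−365 (one year) → Apr 17, 1865 (3634 left).
−365 (one year) → Apr 17, 1864 (3269 left).
−366 (one year; includes Feb 29, 1864) → Apr 17, 1863 (2903 left).
−365 (one year) → Apr 17, 1862 (2538 left).
−365 (one year) → Apr 17, 1861 (2173 left).
−365 (one year) → Apr 17, 1860 (1808 left).
−366 (one year; includes Feb 29, 1860) → Apr 17, 1859 (1442 left).
−365 (one year) → Apr 17, 1858 (1077 left).
−365 (one year) → Apr 17, 1857 (712 left).
−365 (one year) → Apr 17, 1856 (347 left).
−17 → Mar 31, 1856 (end of Mar, 31 days; 330 left).
−31 → Feb 29, 1856 (end of Feb, 29 days; 299 left).
−29 → Jan 31, 1856 (end of Jan, 31 days; 270 left).
−31 → Dec 31, 1855 (end of Dec, 31 days; 239 left).
−31 → Nov 30, 1855 (end of Nov, 30 days; 208 left).
−30 → Oct 31, 1855 (end of Oct, 31 days; 178 left).
−31 → Sep 30, 1855 (end of Sep, 30 days; 147 left).
−30 → Aug 31, 1855 (end of Aug, 31 days; 117 left).
−31 → Jul 31, 1855 (end of Jul, 31 days; 86 left).
−31 → Jun 30, 1855 (end of Jun, 30 days; 55 left).
−30 → May 31, 1855 (end of May, 31 days; 25 left).
−25 → May 6, 1855.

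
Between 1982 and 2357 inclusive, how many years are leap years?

Multiples of 4 in [1982,2357]: 94.
Of those, multiples of 100: 4 (not leap unless ÷400).
Multiples of 400: 1.
Leap years = 94 − 4 + 1 = 91.

91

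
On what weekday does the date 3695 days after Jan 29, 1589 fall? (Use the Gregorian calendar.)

First find the weekday of Jan 29, 1589. Doomsday rule: the anchor day for the 1500s is Wednesday. For year 89: 89÷12 = 7 r 5, and 5÷4 = 1, so 7+5+1 = 13.
Wednesday + 13 ≡ Tuesday — that's 1589's doomsday.
In January the doomsday date is Jan 3 (1589 is not a leap year).
Jan 29 is 26 days after Jan 3; 26 mod 7 = 5, so Tuesday + 5 = Sunday.
3695 mod 7 = 6, so 3695 days after a Sunday is Sunday + 6 = Saturday.

Saturday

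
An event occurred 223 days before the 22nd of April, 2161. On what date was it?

−22 → Mar 31, 2161 (end of Mar, 31 days; 201 left).
−31 → Feb 28, 2161 (end of Feb, 28 days; 170 left).
−28 → Jan 31, 2161 (end of Jan, 31 days; 142 left).
−31 → Dec 31, 2160 (end of Dec, 31 days; 111 left).
−31 → Nov 30, 2160 (end of Nov, 30 days; 80 left).
−30 → Oct 31, 2160 (end of Oct, 31 days; 50 left).
−31 → Sep 30, 2160 (end of Sep, 30 days; 19 left).
−19 → Sep 11, 2160.

September 11, 2160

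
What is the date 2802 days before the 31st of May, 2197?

September 28, 2189

−365 (one year) → May 31, 2196 (2437 left).
−366 (one year; includes Feb 29, 2196) → May 31, 2195 (2071 left).
−365 (one year) → May 31, 2194 (1706 left).
−365 (one year) → May 31, 2193 (1341 left).
−365 (one year) → May 31, 2192 (976 left).
−366 (one year; includes Feb 29, 2192) → May 31, 2191 (610 left).
−365 (one year) → May 31, 2190 (245 left).
−31 → Apr 30, 2190 (end of Apr, 30 days; 214 left).
−30 → Mar 31, 2190 (end of Mar, 31 days; 184 left).
−31 → Feb 28, 2190 (end of Feb, 28 days; 153 left).
−28 → Jan 31, 2190 (end of Jan, 31 days; 125 left).
−31 → Dec 31, 2189 (end of Dec, 31 days; 94 left).
−31 → Nov 30, 2189 (end of Nov, 30 days; 63 left).
−30 → Oct 31, 2189 (end of Oct, 31 days; 33 left).
−31 → Sep 30, 2189 (end of Sep, 30 days; 2 left).
−2 → Sep 28, 2189.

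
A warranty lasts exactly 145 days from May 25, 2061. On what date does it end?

October 17, 2061

May has 31 days: +7 → Jun 1, 2061 (138 left).
Jun has 30 days: +30 → Jul 1, 2061 (108 left).
Jul has 31 days: +31 → Aug 1, 2061 (77 left).
Aug has 31 days: +31 → Sep 1, 2061 (46 left).
Sep has 30 days: +30 → Oct 1, 2061 (16 left).
+16 → Oct 17, 2061.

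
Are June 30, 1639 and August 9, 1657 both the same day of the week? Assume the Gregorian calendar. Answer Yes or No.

From Jun 30, 1639 to Aug 9, 1657 is 6615 days.
6615 mod 7 = 0, so they are the same weekday.
(Jun 30, 1639 is a Thursday; Aug 9, 1657 is a Thursday.)

Yes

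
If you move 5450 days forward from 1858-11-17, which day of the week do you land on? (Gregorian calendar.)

Sunday

First find the weekday of Nov 17, 1858. Doomsday rule: the anchor day for the 1800s is Friday. For year 58: 58÷12 = 4 r 10, and 10÷4 = 2, so 4+10+2 = 16.
Friday + 16 ≡ Sunday — that's 1858's doomsday.
In November the doomsday date is Nov 7.
Nov 17 is 10 days after Nov 7; 10 mod 7 = 3, so Sunday + 3 = Wednesday.
5450 mod 7 = 4, so 5450 days after a Wednesday is Wednesday + 4 = Sunday.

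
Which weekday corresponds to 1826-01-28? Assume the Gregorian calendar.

Saturday

Doomsday rule: the anchor day for the 1800s is Friday. For year 26: 26÷12 = 2 r 2, and 2÷4 = 0, so 2+2+0 = 4.
Friday + 4 ≡ Tuesday — that's 1826's doomsday.
In January the doomsday date is Jan 3 (1826 is not a leap year).
Jan 28 is 25 days after Jan 3; 25 mod 7 = 4, so Tuesday + 4 = Saturday.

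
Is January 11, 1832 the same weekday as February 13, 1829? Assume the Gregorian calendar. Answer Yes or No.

No

From Feb 13, 1829 to Jan 11, 1832 is 1062 days.
1062 mod 7 = 5, so they are different weekdays.
(Feb 13, 1829 is a Friday; Jan 11, 1832 is a Wednesday.)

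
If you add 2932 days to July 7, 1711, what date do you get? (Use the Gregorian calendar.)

+366 (one year; includes Feb 29, 1712) → Jul 7, 1712 (2566 left).
+365 (one year) → Jul 7, 1713 (2201 left).
+365 (one year) → Jul 7, 1714 (1836 left).
+365 (one year) → Jul 7, 1715 (1471 left).
+366 (one year; includes Feb 29, 1716) → Jul 7, 1716 (1105 left).
+365 (one year) → Jul 7, 1717 (740 left).
+365 (one year) → Jul 7, 1718 (375 left).
Jul has 31 days: +25 → Aug 1, 1718 (350 left).
Aug has 31 days: +31 → Sep 1, 1718 (319 left).
Sep has 30 days: +30 → Oct 1, 1718 (289 left).
Oct has 31 days: +31 → Nov 1, 1718 (258 left).
Nov has 30 days: +30 → Dec 1, 1718 (228 left).
Dec has 31 days: +31 → Jan 1, 1719 (197 left).
Jan has 31 days: +31 → Feb 1, 1719 (166 left).
Feb has 28 days: +28 → Mar 1, 1719 (138 left).
Mar has 31 days: +31 → Apr 1, 1719 (107 left).
Apr has 30 days: +30 → May 1, 1719 (77 left).
May has 31 days: +31 → Jun 1, 1719 (46 left).
Jun has 30 days: +30 → Jul 1, 1719 (16 left).
+16 → Jul 17, 1719.

July 17, 1719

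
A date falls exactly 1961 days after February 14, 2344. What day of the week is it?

Tuesday

Feb 14, 2344 is a Monday.
1961 mod 7 = 1, so 1961 days after a Monday is Monday + 1 = Tuesday.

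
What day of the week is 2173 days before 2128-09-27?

First find the weekday of Sep 27, 2128. Doomsday rule: the anchor day for the 2100s is Sunday. For year 28: 28÷12 = 2 r 4, and 4÷4 = 1, so 2+4+1 = 7.
Sunday + 7 ≡ Sunday — that's 2128's doomsday.
In September the doomsday date is Sep 5.
Sep 27 is 22 days after Sep 5; 22 mod 7 = 1, so Sunday + 1 = Monday.
2173 mod 7 = 3, so 2173 days before a Monday is Monday − 3 = Friday.

Friday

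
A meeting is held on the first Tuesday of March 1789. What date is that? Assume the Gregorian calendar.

March 1, 1789 is a Sunday.
The first Tuesday is therefore March 3 (2 days later).

March 3, 1789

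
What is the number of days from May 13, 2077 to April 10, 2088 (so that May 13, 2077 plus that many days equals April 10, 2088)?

3985

May 13, 2077 → May 13, 2078: 365 days.
May 13, 2078 → May 13, 2079: 365 days.
May 13, 2079 → May 13, 2080: 366 days (Feb 29, 2080 is in that span).
May 13, 2080 → May 13, 2081: 365 days.
May 13, 2081 → May 13, 2082: 365 days.
May 13, 2082 → May 13, 2083: 365 days.
May 13, 2083 → May 13, 2084: 366 days (Feb 29, 2084 is in that span).
May 13, 2084 → May 13, 2085: 365 days.
May 13, 2085 → May 13, 2086: 365 days.
May 13, 2086 → May 13, 2087: 365 days.
May 13, 2087 → Jun 13, 2087: 31 days (May has 31).
Jun 13, 2087 → Jul 13, 2087: 30 days (June has 30).
Jul 13, 2087 → Aug 13, 2087: 31 days (July has 31).
Aug 13, 2087 → Sep 13, 2087: 31 days (August has 31).
Sep 13, 2087 → Oct 13, 2087: 30 days (September has 30).
Oct 13, 2087 → Nov 13, 2087: 31 days (October has 31).
Nov 13, 2087 → Dec 13, 2087: 30 days (November has 30).
Dec 13, 2087 → Jan 13, 2088: 31 days (December has 31).
Jan 13, 2088 → Feb 13, 2088: 31 days (January has 31).
Feb 13, 2088 → Mar 13, 2088: 29 days (February has 29).
Mar 13, 2088 → Apr 10, 2088: 28 days.
Total: 3985 days.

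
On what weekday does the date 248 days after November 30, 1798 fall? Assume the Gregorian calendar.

First find the weekday of Nov 30, 1798. Doomsday rule: the anchor day for the 1700s is Sunday. For year 98: 98÷12 = 8 r 2, and 2÷4 = 0, so 8+2+0 = 10.
Sunday + 10 ≡ Wednesday — that's 1798's doomsday.
In November the doomsday date is Nov 7.
Nov 30 is 23 days after Nov 7; 23 mod 7 = 2, so Wednesday + 2 = Friday.
248 mod 7 = 3, so 248 days after a Friday is Friday + 3 = Monday.

Monday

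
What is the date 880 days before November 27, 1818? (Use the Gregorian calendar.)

−365 (one year) → Nov 27, 1817 (515 left).
−365 (one year) → Nov 27, 1816 (150 left).
−27 → Oct 31, 1816 (end of Oct, 31 days; 123 left).
−31 → Sep 30, 1816 (end of Sep, 30 days; 92 left).
−30 → Aug 31, 1816 (end of Aug, 31 days; 62 left).
−31 → Jul 31, 1816 (end of Jul, 31 days; 31 left).
−31 → Jun 30, 1816 (end of Jun, 30 days; 0 left).

June 30, 1816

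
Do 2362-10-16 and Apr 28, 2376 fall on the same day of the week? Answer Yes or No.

No

From Oct 16, 2362 to Apr 28, 2376 is 4943 days.
4943 mod 7 = 1, so they are different weekdays.
(Oct 16, 2362 is a Tuesday; Apr 28, 2376 is a Wednesday.)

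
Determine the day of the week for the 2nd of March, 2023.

Thursday

Doomsday rule: the anchor day for the 2000s is Tuesday. For year 23: 23÷12 = 1 r 11, and 11÷4 = 2, so 1+11+2 = 14.
Tuesday + 14 ≡ Tuesday — that's 2023's doomsday.
In March the doomsday date is Mar 14.
Mar 2 is 12 days before Mar 14; 12 mod 7 = 5, so Tuesday − 5 = Thursday.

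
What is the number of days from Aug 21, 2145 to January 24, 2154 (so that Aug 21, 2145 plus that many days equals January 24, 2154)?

3078

Aug 21, 2145 → Aug 21, 2146: 365 days.
Aug 21, 2146 → Aug 21, 2147: 365 days.
Aug 21, 2147 → Aug 21, 2148: 366 days (Feb 29, 2148 is in that span).
Aug 21, 2148 → Aug 21, 2149: 365 days.
Aug 21, 2149 → Aug 21, 2150: 365 days.
Aug 21, 2150 → Aug 21, 2151: 365 days.
Aug 21, 2151 → Aug 21, 2152: 366 days (Feb 29, 2152 is in that span).
Aug 21, 2152 → Aug 21, 2153: 365 days.
Aug 21, 2153 → Sep 21, 2153: 31 days (August has 31).
Sep 21, 2153 → Oct 21, 2153: 30 days (September has 30).
Oct 21, 2153 → Nov 21, 2153: 31 days (October has 31).
Nov 21, 2153 → Dec 21, 2153: 30 days (November has 30).
Dec 21, 2153 → Jan 21, 2154: 31 days (December has 31).
Jan 21, 2154 → Jan 24, 2154: 3 days.
Total: 3078 days.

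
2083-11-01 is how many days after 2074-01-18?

3574

Jan 18, 2074 → Jan 18, 2075: 365 days.
Jan 18, 2075 → Jan 18, 2076: 365 days.
Jan 18, 2076 → Jan 18, 2077: 366 days (Feb 29, 2076 is in that span).
Jan 18, 2077 → Jan 18, 2078: 365 days.
Jan 18, 2078 → Jan 18, 2079: 365 days.
Jan 18, 2079 → Jan 18, 2080: 365 days.
Jan 18, 2080 → Jan 18, 2081: 366 days (Feb 29, 2080 is in that span).
Jan 18, 2081 → Jan 18, 2082: 365 days.
Jan 18, 2082 → Jan 18, 2083: 365 days.
Jan 18, 2083 → Feb 18, 2083: 31 days (January has 31).
Feb 18, 2083 → Mar 18, 2083: 28 days (February has 28).
Mar 18, 2083 → Apr 18, 2083: 31 days (March has 31).
Apr 18, 2083 → May 18, 2083: 30 days (April has 30).
May 18, 2083 → Jun 18, 2083: 31 days (May has 31).
Jun 18, 2083 → Jul 18, 2083: 30 days (June has 30).
Jul 18, 2083 → Aug 18, 2083: 31 days (July has 31).
Aug 18, 2083 → Sep 18, 2083: 31 days (August has 31).
Sep 18, 2083 → Oct 18, 2083: 30 days (September has 30).
Oct 18, 2083 → Nov 1, 2083: 14 days.
Total: 3574 days.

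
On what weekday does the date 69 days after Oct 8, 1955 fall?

First find the weekday of Oct 8, 1955. Doomsday rule: the anchor day for the 1900s is Wednesday. For year 55: 55÷12 = 4 r 7, and 7÷4 = 1, so 4+7+1 = 12.
Wednesday + 12 ≡ Monday — that's 1955's doomsday.
In October the doomsday date is Oct 10.
Oct 8 is 2 days before Oct 10; 2 mod 7 = 2, so Monday − 2 = Saturday.
69 mod 7 = 6, so 69 days after a Saturday is Saturday + 6 = Friday.

Friday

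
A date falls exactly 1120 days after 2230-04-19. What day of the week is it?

First find the weekday of Apr 19, 2230. Doomsday rule: the anchor day for the 2200s is Friday. For year 30: 30÷12 = 2 r 6, and 6÷4 = 1, so 2+6+1 = 9.
Friday + 9 ≡ Sunday — that's 2230's doomsday.
In April the doomsday date is Apr 4.
Apr 19 is 15 days after Apr 4; 15 mod 7 = 1, so Sunday + 1 = Monday.
1120 mod 7 = 0, so 1120 days after a Monday is Monday + 0 = Monday.

Monday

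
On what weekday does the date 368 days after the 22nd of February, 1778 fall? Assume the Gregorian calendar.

Feb 22, 1778 is a Sunday.
368 mod 7 = 4, so 368 days after a Sunday is Sunday + 4 = Thursday.

Thursday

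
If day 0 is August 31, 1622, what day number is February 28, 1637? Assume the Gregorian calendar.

Aug 31, 1622 → Aug 31, 1623: 365 days.
Aug 31, 1623 → Aug 31, 1624: 366 days (Feb 29, 1624 is in that span).
Aug 31, 1624 → Aug 31, 1625: 365 days.
Aug 31, 1625 → Aug 31, 1626: 365 days.
Aug 31, 1626 → Aug 31, 1627: 365 days.
Aug 31, 1627 → Aug 31, 1628: 366 days (Feb 29, 1628 is in that span).
Aug 31, 1628 → Aug 31, 1629: 365 days.
Aug 31, 1629 → Aug 31, 1630: 365 days.
Aug 31, 1630 → Aug 31, 1631: 365 days.
Aug 31, 1631 → Aug 31, 1632: 366 days (Feb 29, 1632 is in that span).
Aug 31, 1632 → Aug 31, 1633: 365 days.
Aug 31, 1633 → Aug 31, 1634: 365 days.
Aug 31, 1634 → Aug 31, 1635: 365 days.
Aug 31, 1635 → Aug 31, 1636: 366 days (Feb 29, 1636 is in that span).
Aug 31, 1636 → Sep 30, 1636: 30 days (August has 31).
Sep 30, 1636 → Oct 30, 1636: 30 days (September has 30).
Oct 30, 1636 → Nov 30, 1636: 31 days (October has 31).
Nov 30, 1636 → Dec 30, 1636: 30 days (November has 30).
Dec 30, 1636 → Jan 30, 1637: 31 days (December has 31).
Jan 30, 1637 → Feb 28, 1637: 29 days.
Total: 5295 days.

5295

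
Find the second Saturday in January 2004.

January 10, 2004

January 1, 2004 is a Thursday.
The first Saturday is therefore January 3 (2 days later).
The second Saturday is 3 + 1×7 = January 10.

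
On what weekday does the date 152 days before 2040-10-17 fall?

Friday

Oct 17, 2040 is a Wednesday.
152 mod 7 = 5, so 152 days before a Wednesday is Wednesday − 5 = Friday.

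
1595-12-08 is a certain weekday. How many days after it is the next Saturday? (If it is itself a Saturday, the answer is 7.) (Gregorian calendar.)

Dec 8, 1595 is a Friday.
From Friday to the next Saturday is 1 day.

1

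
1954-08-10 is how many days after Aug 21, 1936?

6563

Aug 21, 1936 → Aug 21, 1937: 365 days.
Aug 21, 1937 → Aug 21, 1938: 365 days.
Aug 21, 1938 → Aug 21, 1939: 365 days.
Aug 21, 1939 → Aug 21, 1940: 366 days (Feb 29, 1940 is in that span).
Aug 21, 1940 → Aug 21, 1941: 365 days.
Aug 21, 1941 → Aug 21, 1942: 365 days.
Aug 21, 1942 → Aug 21, 1943: 365 days.
Aug 21, 1943 → Aug 21, 1944: 366 days (Feb 29, 1944 is in that span).
Aug 21, 1944 → Aug 21, 1945: 365 days.
Aug 21, 1945 → Aug 21, 1946: 365 days.
Aug 21, 1946 → Aug 21, 1947: 365 days.
Aug 21, 1947 → Aug 21, 1948: 366 days (Feb 29, 1948 is in that span).
Aug 21, 1948 → Aug 21, 1949: 365 days.
Aug 21, 1949 → Aug 21, 1950: 365 days.
Aug 21, 1950 → Aug 21, 1951: 365 days.
Aug 21, 1951 → Aug 21, 1952: 366 days (Feb 29, 1952 is in that span).
Aug 21, 1952 → Aug 21, 1953: 365 days.
Aug 21, 1953 → Sep 21, 1953: 31 days (August has 31).
Sep 21, 1953 → Oct 21, 1953: 30 days (September has 30).
Oct 21, 1953 → Nov 21, 1953: 31 days (October has 31).
Nov 21, 1953 → Dec 21, 1953: 30 days (November has 30).
Dec 21, 1953 → Jan 21, 1954: 31 days (December has 31).
Jan 21, 1954 → Feb 21, 1954: 31 days (January has 31).
Feb 21, 1954 → Mar 21, 1954: 28 days (February has 28).
Mar 21, 1954 → Apr 21, 1954: 31 days (March has 31).
Apr 21, 1954 → May 21, 1954: 30 days (April has 30).
May 21, 1954 → Jun 21, 1954: 31 days (May has 31).
Jun 21, 1954 → Jul 21, 1954: 30 days (June has 30).
Jul 21, 1954 → Aug 10, 1954: 20 days.
Total: 6563 days.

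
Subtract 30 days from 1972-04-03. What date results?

March 4, 1972

−3 → Mar 31, 1972 (end of Mar, 31 days; 27 left).
−27 → Mar 4, 1972.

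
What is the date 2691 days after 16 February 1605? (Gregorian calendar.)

June 30, 1612

+365 (one year) → Feb 16, 1606 (2326 left).
+365 (one year) → Feb 16, 1607 (1961 left).
+365 (one year) → Feb 16, 1608 (1596 left).
+366 (one year; includes Feb 29, 1608) → Feb 16, 1609 (1230 left).
+365 (one year) → Feb 16, 1610 (865 left).
+365 (one year) → Feb 16, 1611 (500 left).
+365 (one year) → Feb 16, 1612 (135 left).
Feb has 29 days: +14 → Mar 1, 1612 (121 left).
Mar has 31 days: +31 → Apr 1, 1612 (90 left).
Apr has 30 days: +30 → May 1, 1612 (60 left).
May has 31 days: +31 → Jun 1, 1612 (29 left).
+29 → Jun 30, 1612.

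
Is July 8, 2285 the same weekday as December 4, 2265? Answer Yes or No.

From Dec 4, 2265 to Jul 8, 2285 is 7156 days.
7156 mod 7 = 2, so they are different weekdays.
(Dec 4, 2265 is a Monday; Jul 8, 2285 is a Wednesday.)

No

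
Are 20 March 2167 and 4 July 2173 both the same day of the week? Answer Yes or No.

No

From Mar 20, 2167 to Jul 4, 2173 is 2298 days.
2298 mod 7 = 2, so they are different weekdays.
(Mar 20, 2167 is a Friday; Jul 4, 2173 is a Sunday.)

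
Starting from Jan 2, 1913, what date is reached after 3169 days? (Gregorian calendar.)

+365 (one year) → Jan 2, 1914 (2804 left).
+365 (one year) → Jan 2, 1915 (2439 left).
+365 (one year) → Jan 2, 1916 (2074 left).
+366 (one year; includes Feb 29, 1916) → Jan 2, 1917 (1708 left).
+365 (one year) → Jan 2, 1918 (1343 left).
+365 (one year) → Jan 2, 1919 (978 left).
+365 (one year) → Jan 2, 1920 (613 left).
+366 (one year; includes Feb 29, 1920) → Jan 2, 1921 (247 left).
Jan has 31 days: +30 → Feb 1, 1921 (217 left).
Feb has 28 days: +28 → Mar 1, 1921 (189 left).
Mar has 31 days: +31 → Apr 1, 1921 (158 left).
Apr has 30 days: +30 → May 1, 1921 (128 left).
May has 31 days: +31 → Jun 1, 1921 (97 left).
Jun has 30 days: +30 → Jul 1, 1921 (67 left).
Jul has 31 days: +31 → Aug 1, 1921 (36 left).
Aug has 31 days: +31 → Sep 1, 1921 (5 left).
+5 → Sep 6, 1921.

September 6, 1921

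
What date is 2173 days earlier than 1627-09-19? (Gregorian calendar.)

October 7, 1621

−365 (one year) → Sep 19, 1626 (1808 left).
−365 (one year) → Sep 19, 1625 (1443 left).
−365 (one year) → Sep 19, 1624 (1078 left).
−366 (one year; includes Feb 29, 1624) → Sep 19, 1623 (712 left).
−365 (one year) → Sep 19, 1622 (347 left).
−19 → Aug 31, 1622 (end of Aug, 31 days; 328 left).
−31 → Jul 31, 1622 (end of Jul, 31 days; 297 left).
−31 → Jun 30, 1622 (end of Jun, 30 days; 266 left).
−30 → May 31, 1622 (end of May, 31 days; 236 left).
−31 → Apr 30, 1622 (end of Apr, 30 days; 205 left).
−30 → Mar 31, 1622 (end of Mar, 31 days; 175 left).
−31 → Feb 28, 1622 (end of Feb, 28 days; 144 left).
−28 → Jan 31, 1622 (end of Jan, 31 days; 116 left).
−31 → Dec 31, 1621 (end of Dec, 31 days; 85 left).
−31 → Nov 30, 1621 (end of Nov, 30 days; 54 left).
−30 → Oct 31, 1621 (end of Oct, 31 days; 24 left).
−24 → Oct 7, 1621.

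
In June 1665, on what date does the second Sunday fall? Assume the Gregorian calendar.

June 1, 1665 is a Monday.
The first Sunday is therefore June 7 (6 days later).
The second Sunday is 7 + 1×7 = June 14.

June 14, 1665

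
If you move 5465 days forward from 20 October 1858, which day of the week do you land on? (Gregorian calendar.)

Monday

Oct 20, 1858 is a Wednesday.
5465 mod 7 = 5, so 5465 days after a Wednesday is Wednesday + 5 = Monday.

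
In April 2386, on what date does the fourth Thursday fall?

April 24, 2386

April 1, 2386 is a Tuesday.
The first Thursday is therefore April 3 (2 days later).
The fourth Thursday is 3 + 3×7 = April 24.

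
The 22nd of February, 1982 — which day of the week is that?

Monday

Doomsday rule: the anchor day for the 1900s is Wednesday. For year 82: 82÷12 = 6 r 10, and 10÷4 = 2, so 6+10+2 = 18.
Wednesday + 18 ≡ Sunday — that's 1982's doomsday.
In February the doomsday date is Feb 28 (1982 is not a leap year).
Feb 22 is 6 days before Feb 28; 6 mod 7 = 6, so Sunday − 6 = Monday.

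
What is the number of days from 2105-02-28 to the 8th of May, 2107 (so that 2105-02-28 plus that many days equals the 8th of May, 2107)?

Feb 28, 2105 → Feb 28, 2106: 365 days.
Feb 28, 2106 → Feb 28, 2107: 365 days.
Feb 28, 2107 → Mar 28, 2107: 28 days (February has 28).
Mar 28, 2107 → Apr 28, 2107: 31 days (March has 31).
Apr 28, 2107 → May 8, 2107: 10 days.
Total: 799 days.

799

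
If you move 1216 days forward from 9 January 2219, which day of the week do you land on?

Thursday

Jan 9, 2219 is a Saturday.
1216 mod 7 = 5, so 1216 days after a Saturday is Saturday + 5 = Thursday.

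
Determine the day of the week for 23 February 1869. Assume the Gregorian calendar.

Tuesday

Doomsday rule: the anchor day for the 1800s is Friday. For year 69: 69÷12 = 5 r 9, and 9÷4 = 2, so 5+9+2 = 16.
Friday + 16 ≡ Sunday — that's 1869's doomsday.
In February the doomsday date is Feb 28 (1869 is not a leap year).
Feb 23 is 5 days before Feb 28; 5 mod 7 = 5, so Sunday − 5 = Tuesday.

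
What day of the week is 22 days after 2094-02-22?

First find the weekday of Feb 22, 2094. Doomsday rule: the anchor day for the 2000s is Tuesday. For year 94: 94÷12 = 7 r 10, and 10÷4 = 2, so 7+10+2 = 19.
Tuesday + 19 ≡ Sunday — that's 2094's doomsday.
In February the doomsday date is Feb 28 (2094 is not a leap year).
Feb 22 is 6 days before Feb 28; 6 mod 7 = 6, so Sunday − 6 = Monday.
22 mod 7 = 1, so 22 days after a Monday is Monday + 1 = Tuesday.

Tuesday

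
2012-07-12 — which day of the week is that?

Thursday

January 1, 2012 is a Sunday.
Jan 1, 2012 → Feb 1, 2012: 31 days (January has 31).
Feb 1, 2012 → Mar 1, 2012: 29 days (February has 29).
Mar 1, 2012 → Apr 1, 2012: 31 days (March has 31).
Apr 1, 2012 → May 1, 2012: 30 days (April has 30).
May 1, 2012 → Jun 1, 2012: 31 days (May has 31).
Jun 1, 2012 → Jul 1, 2012: 30 days (June has 30).
Jul 1, 2012 → Jul 12, 2012: 11 days.
Total: 193 days.
193 mod 7 = 4, so Sunday + 4 = Thursday.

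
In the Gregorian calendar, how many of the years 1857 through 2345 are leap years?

Multiples of 4 in [1857,2345]: 122.
Of those, multiples of 100: 5 (not leap unless ÷400).
Multiples of 400: 1.
Leap years = 122 − 5 + 1 = 118.

118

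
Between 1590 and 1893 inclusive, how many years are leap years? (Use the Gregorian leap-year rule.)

74

Multiples of 4 in [1590,1893]: 76.
Of those, multiples of 100: 3 (not leap unless ÷400).
Multiples of 400: 1.
Leap years = 76 − 3 + 1 = 74.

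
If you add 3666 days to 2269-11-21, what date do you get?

+365 (one year) → Nov 21, 2270 (3301 left).
+365 (one year) → Nov 21, 2271 (2936 left).
+366 (one year; includes Feb 29, 2272) → Nov 21, 2272 (2570 left).
+365 (one year) → Nov 21, 2273 (2205 left).
+365 (one year) → Nov 21, 2274 (1840 left).
+365 (one year) → Nov 21, 2275 (1475 left).
+366 (one year; includes Feb 29, 2276) → Nov 21, 2276 (1109 left).
+365 (one year) → Nov 21, 2277 (744 left).
+365 (one year) → Nov 21, 2278 (379 left).
Nov has 30 days: +10 → Dec 1, 2278 (369 left).
Dec has 31 days: +31 → Jan 1, 2279 (338 left).
Jan has 31 days: +31 → Feb 1, 2279 (307 left).
Feb has 28 days: +28 → Mar 1, 2279 (279 left).
Mar has 31 days: +31 → Apr 1, 2279 (248 left).
Apr has 30 days: +30 → May 1, 2279 (218 left).
May has 31 days: +31 → Jun 1, 2279 (187 left).
Jun has 30 days: +30 → Jul 1, 2279 (157 left).
Jul has 31 days: +31 → Aug 1, 2279 (126 left).
Aug has 31 days: +31 → Sep 1, 2279 (95 left).
Sep has 30 days: +30 → Oct 1, 2279 (65 left).
Oct has 31 days: +31 → Nov 1, 2279 (34 left).
Nov has 30 days: +30 → Dec 1, 2279 (4 left).
+4 → Dec 5, 2279.

December 5, 2279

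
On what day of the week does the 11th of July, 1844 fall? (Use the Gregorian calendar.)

Thursday

Doomsday rule: the anchor day for the 1800s is Friday. For year 44: 44÷12 = 3 r 8, and 8÷4 = 2, so 3+8+2 = 13.
Friday + 13 ≡ Thursday — that's 1844's doomsday.
In July the doomsday date is Jul 11.
Jul 11 is the doomsday itself: Thursday.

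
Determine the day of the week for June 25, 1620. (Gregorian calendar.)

Doomsday rule: the anchor day for the 1600s is Tuesday. For year 20: 20÷12 = 1 r 8, and 8÷4 = 2, so 1+8+2 = 11.
Tuesday + 11 ≡ Saturday — that's 1620's doomsday.
In June the doomsday date is Jun 6.
Jun 25 is 19 days after Jun 6; 19 mod 7 = 5, so Saturday + 5 = Thursday.

Thursday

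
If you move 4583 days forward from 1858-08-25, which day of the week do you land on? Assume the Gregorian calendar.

First find the weekday of Aug 25, 1858. Doomsday rule: the anchor day for the 1800s is Friday. For year 58: 58÷12 = 4 r 10, and 10÷4 = 2, so 4+10+2 = 16.
Friday + 16 ≡ Sunday — that's 1858's doomsday.
In August the doomsday date is Aug 8.
Aug 25 is 17 days after Aug 8; 17 mod 7 = 3, so Sunday + 3 = Wednesday.
4583 mod 7 = 5, so 4583 days after a Wednesday is Wednesday + 5 = Monday.

Monday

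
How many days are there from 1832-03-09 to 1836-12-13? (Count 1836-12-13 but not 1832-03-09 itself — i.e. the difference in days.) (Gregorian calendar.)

Mar 9, 1832 → Mar 9, 1833: 365 days.
Mar 9, 1833 → Mar 9, 1834: 365 days.
Mar 9, 1834 → Mar 9, 1835: 365 days.
Mar 9, 1835 → Mar 9, 1836: 366 days (Feb 29, 1836 is in that span).
Mar 9, 1836 → Apr 9, 1836: 31 days (March has 31).
Apr 9, 1836 → May 9, 1836: 30 days (April has 30).
May 9, 1836 → Jun 9, 1836: 31 days (May has 31).
Jun 9, 1836 → Jul 9, 1836: 30 days (June has 30).
Jul 9, 1836 → Aug 9, 1836: 31 days (July has 31).
Aug 9, 1836 → Sep 9, 1836: 31 days (August has 31).
Sep 9, 1836 → Oct 9, 1836: 30 days (September has 30).
Oct 9, 1836 → Nov 9, 1836: 31 days (October has 31).
Nov 9, 1836 → Dec 9, 1836: 30 days (November has 30).
Dec 9, 1836 → Dec 13, 1836: 4 days.
Total: 1740 days.

1740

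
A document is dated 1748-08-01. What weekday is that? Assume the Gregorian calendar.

Thursday

Doomsday rule: the anchor day for the 1700s is Sunday. For year 48: 48÷12 = 4 r 0, and 0÷4 = 0, so 4+0+0 = 4.
Sunday + 4 ≡ Thursday — that's 1748's doomsday.
In August the doomsday date is Aug 8.
Aug 1 is 7 days before Aug 8; 7 mod 7 = 0, so Thursday − 0 = Thursday.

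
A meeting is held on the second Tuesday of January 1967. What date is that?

January 1, 1967 is a Sunday.
The first Tuesday is therefore January 3 (2 days later).
The second Tuesday is 3 + 1×7 = January 10.

January 10, 1967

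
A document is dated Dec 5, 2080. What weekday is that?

Doomsday rule: the anchor day for the 2000s is Tuesday. For year 80: 80÷12 = 6 r 8, and 8÷4 = 2, so 6+8+2 = 16.
Tuesday + 16 ≡ Thursday — that's 2080's doomsday.
In December the doomsday date is Dec 12.
Dec 5 is 7 days before Dec 12; 7 mod 7 = 0, so Thursday − 0 = Thursday.

Thursday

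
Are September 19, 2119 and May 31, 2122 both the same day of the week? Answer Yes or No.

From Sep 19, 2119 to May 31, 2122 is 985 days.
985 mod 7 = 5, so they are different weekdays.
(Sep 19, 2119 is a Tuesday; May 31, 2122 is a Sunday.)

No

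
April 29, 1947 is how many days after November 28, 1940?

Nov 28, 1940 → Nov 28, 1941: 365 days.
Nov 28, 1941 → Nov 28, 1942: 365 days.
Nov 28, 1942 → Nov 28, 1943: 365 days.
Nov 28, 1943 → Nov 28, 1944: 366 days (Feb 29, 1944 is in that span).
Nov 28, 1944 → Nov 28, 1945: 365 days.
Nov 28, 1945 → Nov 28, 1946: 365 days.
Nov 28, 1946 → Dec 28, 1946: 30 days (November has 30).
Dec 28, 1946 → Jan 28, 1947: 31 days (December has 31).
Jan 28, 1947 → Feb 28, 1947: 31 days (January has 31).
Feb 28, 1947 → Mar 28, 1947: 28 days (February has 28).
Mar 28, 1947 → Apr 28, 1947: 31 days (March has 31).
Apr 28, 1947 → Apr 29, 1947: 1 days.
Total: 2343 days.

2343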